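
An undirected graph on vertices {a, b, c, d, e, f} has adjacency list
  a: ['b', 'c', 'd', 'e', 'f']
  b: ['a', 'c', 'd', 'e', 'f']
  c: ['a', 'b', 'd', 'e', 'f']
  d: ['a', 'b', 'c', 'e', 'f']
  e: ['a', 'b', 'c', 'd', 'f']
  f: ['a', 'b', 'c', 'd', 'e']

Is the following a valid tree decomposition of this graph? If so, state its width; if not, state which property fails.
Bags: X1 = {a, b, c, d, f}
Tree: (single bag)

A tree decomposition must satisfy three properties: every vertex lies in some bag; for every edge, both endpoints lie together in some bag; and for every vertex, the bags containing it form a connected subtree. Here vertex e appears in no bag, so the decomposition is invalid.

No — vertex e appears in no bag.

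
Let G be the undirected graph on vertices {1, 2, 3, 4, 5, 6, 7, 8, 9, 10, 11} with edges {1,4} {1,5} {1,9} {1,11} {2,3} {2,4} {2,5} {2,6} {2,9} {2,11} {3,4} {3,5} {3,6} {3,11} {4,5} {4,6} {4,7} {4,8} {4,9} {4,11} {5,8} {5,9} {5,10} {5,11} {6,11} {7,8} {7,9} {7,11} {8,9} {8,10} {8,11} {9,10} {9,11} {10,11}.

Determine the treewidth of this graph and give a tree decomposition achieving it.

Each bag holds 5 vertices, so the decomposition has width 4, which upper-bounds the treewidth. For the lower bound, the 5 vertices {5, 8, 9, 10, 11} are pairwise adjacent, and any tree decomposition puts a clique entirely inside one bag — forcing width ≥ 4. Therefore the treewidth is 4.

Treewidth 4.
One such decomposition:
Bags: B1 = {2, 4, 5, 9, 11}  B2 = {4, 5, 8, 9, 11}  B3 = {4, 7, 8, 9, 11}  B4 = {2, 3, 4, 5, 11}  B5 = {2, 3, 4, 6, 11}  B6 = {1, 4, 5, 9, 11}  B7 = {5, 8, 9, 10, 11}
Tree: B1–B2, B2–B3, B1–B4, B4–B5, B2–B6, B2–B7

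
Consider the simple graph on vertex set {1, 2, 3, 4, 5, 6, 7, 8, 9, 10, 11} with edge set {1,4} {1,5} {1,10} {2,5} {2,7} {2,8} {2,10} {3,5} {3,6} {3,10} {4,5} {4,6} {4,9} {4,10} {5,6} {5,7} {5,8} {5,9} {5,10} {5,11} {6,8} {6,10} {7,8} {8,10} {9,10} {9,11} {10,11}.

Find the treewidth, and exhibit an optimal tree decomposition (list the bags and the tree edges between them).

Treewidth 3.
Bags: B1 = {5, 6, 8, 10}  B2 = {2, 5, 8, 10}  B3 = {4, 5, 6, 10}  B4 = {4, 5, 9, 10}  B5 = {2, 5, 7, 8}  B6 = {5, 9, 10, 11}  B7 = {1, 4, 5, 10}  B8 = {3, 5, 6, 10}
Tree: B1–B2, B1–B3, B3–B4, B2–B5, B4–B6, B3–B7, B1–B8

Every bag has size at most 4, so the width is 4 − 1 = 3 and tw(G) ≤ 3. On the other hand G contains the 4-clique {2, 5, 8, 10}. A clique must lie in a single bag of any decomposition, so no decomposition can have width below 3. Therefore the treewidth is 3.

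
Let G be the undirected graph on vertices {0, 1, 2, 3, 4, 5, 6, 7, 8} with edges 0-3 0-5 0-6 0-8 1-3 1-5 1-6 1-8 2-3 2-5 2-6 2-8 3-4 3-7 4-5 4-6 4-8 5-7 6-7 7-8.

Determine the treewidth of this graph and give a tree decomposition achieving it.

The largest bag has 5 vertices, giving width 4; this decomposition certifies tw(G) ≤ 4. For the lower bound: the 5 vertex sets {2,8}, {1,5}, {6,7}, {3}, {0} are disjoint, each induces a connected subgraph, and every pair is joined by at least one edge of G. Contracting each set to a single vertex therefore yields K_{5} as a minor, and since treewidth is minor-monotone, tw(G) ≥ tw(K_{5}) = 4. Combining the bounds, tw(G) = 4.

Treewidth 4.
Bags: B1 = {2, 3, 5, 6, 8}  B2 = {1, 3, 5, 6, 8}  B3 = {3, 5, 6, 7, 8}  B4 = {0, 3, 5, 6, 8}  B5 = {3, 4, 5, 6, 8}
Tree: B1–B2, B2–B3, B3–B4, B4–B5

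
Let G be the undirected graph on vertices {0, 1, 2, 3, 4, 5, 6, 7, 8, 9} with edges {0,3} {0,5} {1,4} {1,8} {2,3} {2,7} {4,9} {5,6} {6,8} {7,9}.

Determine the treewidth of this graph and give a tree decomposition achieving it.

The largest bag has 3 vertices, giving width 2; this decomposition certifies tw(G) ≤ 2. The edges 3–2–7–9–4–1–8–6–5–0–3 form a cycle, so G is not a tree and its treewidth is at least 2. Hence tw(G) = 2 exactly.

Treewidth 2.
One optimal decomposition is:
Bags: B1 = {2, 3, 7}  B2 = {3, 7, 9}  B3 = {3, 4, 9}  B4 = {1, 3, 4}  B5 = {1, 3, 8}  B6 = {3, 6, 8}  B7 = {3, 5, 6}  B8 = {0, 3, 5}
Tree: B1–B2, B2–B3, B3–B4, B4–B5, B5–B6, B6–B7, B7–B8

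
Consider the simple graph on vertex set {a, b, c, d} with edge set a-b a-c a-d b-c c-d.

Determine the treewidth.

2

A width-2 tree decomposition is:
Bags: B1 = {a, b, c}  B2 = {a, c, d}
Tree: B1–B2
Each bag holds 3 vertices, so the decomposition has width 2, which upper-bounds the treewidth. For the lower bound, the 3 vertices {a, c, d} are pairwise adjacent, and any tree decomposition puts a clique entirely inside one bag — forcing width ≥ 2. Therefore the treewidth is 2.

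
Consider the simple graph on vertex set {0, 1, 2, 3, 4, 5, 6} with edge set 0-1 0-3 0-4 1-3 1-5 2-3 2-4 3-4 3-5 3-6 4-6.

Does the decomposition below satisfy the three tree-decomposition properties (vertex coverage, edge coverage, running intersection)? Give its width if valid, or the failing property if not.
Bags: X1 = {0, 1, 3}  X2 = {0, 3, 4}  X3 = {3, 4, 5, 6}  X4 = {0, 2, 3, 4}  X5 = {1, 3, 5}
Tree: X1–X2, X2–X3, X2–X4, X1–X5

A tree decomposition must satisfy three properties: every vertex lies in some bag; for every edge, both endpoints lie together in some bag; and for every vertex, the bags containing it form a connected subtree. Here bags containing vertex 5 are not connected in the tree, so the decomposition is invalid.

No — bags containing vertex 5 are not connected in the tree.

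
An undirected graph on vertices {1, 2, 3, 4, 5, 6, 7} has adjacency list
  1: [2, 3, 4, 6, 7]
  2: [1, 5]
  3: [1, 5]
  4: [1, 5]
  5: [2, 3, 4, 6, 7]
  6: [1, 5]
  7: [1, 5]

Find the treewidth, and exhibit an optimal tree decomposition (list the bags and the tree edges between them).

Treewidth 2.
One optimal decomposition is:
Bags: B1 = {1, 4, 5}  B2 = {1, 5, 7}  B3 = {1, 3, 5}  B4 = {1, 2, 5}  B5 = {1, 5, 6}
Tree: B1–B2, B2–B3, B3–B4, B4–B5

The largest bag has 3 vertices, giving width 2; this decomposition certifies tw(G) ≤ 2. Since 5–4–1–7–5 is a cycle in G, G is not acyclic. Forests are exactly the graphs of treewidth ≤ 1, so tw(G) ≥ 2. Therefore the treewidth is 2.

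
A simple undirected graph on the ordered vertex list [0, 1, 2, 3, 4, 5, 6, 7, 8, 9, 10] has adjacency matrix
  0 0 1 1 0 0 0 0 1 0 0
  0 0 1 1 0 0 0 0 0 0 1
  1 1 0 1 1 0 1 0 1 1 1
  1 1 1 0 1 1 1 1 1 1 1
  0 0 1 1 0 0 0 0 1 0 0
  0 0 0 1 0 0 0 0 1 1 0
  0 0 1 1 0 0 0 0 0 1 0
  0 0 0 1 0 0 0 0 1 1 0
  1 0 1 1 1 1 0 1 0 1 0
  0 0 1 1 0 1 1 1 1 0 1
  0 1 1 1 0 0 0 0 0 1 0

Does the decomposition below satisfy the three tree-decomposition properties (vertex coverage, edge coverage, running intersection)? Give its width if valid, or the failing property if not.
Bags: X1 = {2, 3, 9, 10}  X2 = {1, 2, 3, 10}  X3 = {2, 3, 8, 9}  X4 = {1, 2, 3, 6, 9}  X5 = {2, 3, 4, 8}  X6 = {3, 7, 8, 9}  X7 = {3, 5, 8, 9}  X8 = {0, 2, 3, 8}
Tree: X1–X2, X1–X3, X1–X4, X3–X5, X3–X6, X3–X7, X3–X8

A tree decomposition must satisfy three properties: every vertex lies in some bag; for every edge, both endpoints lie together in some bag; and for every vertex, the bags containing it form a connected subtree. Here bags containing vertex 1 are not connected in the tree, so the decomposition is invalid.

No — bags containing vertex 1 are not connected in the tree.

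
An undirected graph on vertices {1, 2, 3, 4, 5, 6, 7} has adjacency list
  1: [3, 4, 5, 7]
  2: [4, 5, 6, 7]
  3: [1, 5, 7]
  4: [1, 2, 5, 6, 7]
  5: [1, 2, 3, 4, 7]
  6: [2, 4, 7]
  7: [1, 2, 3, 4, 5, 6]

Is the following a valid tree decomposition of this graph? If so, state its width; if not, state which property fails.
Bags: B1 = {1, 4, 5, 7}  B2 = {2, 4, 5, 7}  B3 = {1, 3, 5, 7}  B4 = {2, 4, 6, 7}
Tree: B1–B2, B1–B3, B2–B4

Every vertex of G appears in some bag (union = {1, 2, 3, 4, 5, 6, 7}); every edge is covered by a bag; and for each vertex v the set of bags containing v is connected in the bag tree. The decomposition is therefore valid. The largest bag has 4 vertices, so the width is 3.

Yes; width 3.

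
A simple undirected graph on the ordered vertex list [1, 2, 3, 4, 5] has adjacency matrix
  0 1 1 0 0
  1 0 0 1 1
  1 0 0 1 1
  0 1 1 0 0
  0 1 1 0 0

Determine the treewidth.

2

A width-2 tree decomposition is:
Bags: B1 = {2, 3, 4}  B2 = {2, 3, 5}  B3 = {1, 2, 3}
Tree: B1–B2, B2–B3
The largest bag has 3 vertices, giving width 2; this decomposition certifies tw(G) ≤ 2. For the lower bound, G contains the cycle 2–4–3–5–2, so G is not a forest; only forests have treewidth ≤ 1, hence tw(G) ≥ 2. Combining the bounds, tw(G) = 2.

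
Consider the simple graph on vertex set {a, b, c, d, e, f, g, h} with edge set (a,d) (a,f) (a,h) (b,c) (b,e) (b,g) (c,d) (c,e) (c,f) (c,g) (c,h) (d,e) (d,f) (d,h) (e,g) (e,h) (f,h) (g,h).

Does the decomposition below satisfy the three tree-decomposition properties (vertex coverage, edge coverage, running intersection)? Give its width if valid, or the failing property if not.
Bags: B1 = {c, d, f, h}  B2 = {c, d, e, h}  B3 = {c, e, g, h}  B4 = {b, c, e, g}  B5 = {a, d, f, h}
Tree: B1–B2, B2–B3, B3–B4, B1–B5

Vertex coverage: the bags together contain {a, b, c, d, e, f, g, h}, the full vertex set. Edge coverage: each edge of G has both endpoints in at least one bag. Running intersection: for every vertex, the bags containing it form a connected subtree. All three properties hold, so this is a valid tree decomposition of width max|bag| − 1 = 3, and hence tw(G) ≤ 3.

Yes; width 3.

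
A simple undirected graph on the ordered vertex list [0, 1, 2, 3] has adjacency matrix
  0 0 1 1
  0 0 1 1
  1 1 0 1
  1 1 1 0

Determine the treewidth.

A width-2 tree decomposition is:
Bags: B1 = {0, 2, 3}  B2 = {1, 2, 3}
Tree: B1–B2
Every bag has size at most 3, so the width is 3 − 1 = 2 and tw(G) ≤ 2. On the other hand G contains the 3-clique {0, 2, 3}. A clique must lie in a single bag of any decomposition, so no decomposition can have width below 2. Therefore the treewidth is 2.

2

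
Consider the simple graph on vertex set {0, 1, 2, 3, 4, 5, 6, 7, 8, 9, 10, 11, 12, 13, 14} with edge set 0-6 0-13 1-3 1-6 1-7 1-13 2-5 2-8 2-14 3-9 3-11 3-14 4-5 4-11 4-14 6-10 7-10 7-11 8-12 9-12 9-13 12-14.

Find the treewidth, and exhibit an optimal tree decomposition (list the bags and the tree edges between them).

Every bag has size at most 4, so the width is 4 − 1 = 3 and tw(G) ≤ 3. For the lower bound: the 4 vertex sets {0,6,10}, {7}, {1}, {3,9,11,13} are disjoint, each induces a connected subgraph, and every pair is joined by at least one edge of G. Contracting each set to a single vertex therefore yields K_{4} as a minor, and since treewidth is minor-monotone, tw(G) ≥ tw(K_{4}) = 3. Therefore the treewidth is 3.

Treewidth 3.
One optimal decomposition is:
Bags: B1 = {0, 6, 7, 10}  B2 = {0, 1, 6, 7}  B3 = {0, 1, 7, 13}  B4 = {1, 7, 11, 13}  B5 = {1, 3, 11, 13}  B6 = {3, 9, 11, 13}  B7 = {3, 4, 9, 11}  B8 = {3, 4, 9, 14}  B9 = {4, 9, 12, 14}  B10 = {4, 5, 12, 14}  B11 = {2, 5, 12, 14}  B12 = {2, 5, 8, 12}
Tree: B1–B2, B2–B3, B3–B4, B4–B5, B5–B6, B6–B7, B7–B8, B8–B9, B9–B10, B10–B11, B11–B12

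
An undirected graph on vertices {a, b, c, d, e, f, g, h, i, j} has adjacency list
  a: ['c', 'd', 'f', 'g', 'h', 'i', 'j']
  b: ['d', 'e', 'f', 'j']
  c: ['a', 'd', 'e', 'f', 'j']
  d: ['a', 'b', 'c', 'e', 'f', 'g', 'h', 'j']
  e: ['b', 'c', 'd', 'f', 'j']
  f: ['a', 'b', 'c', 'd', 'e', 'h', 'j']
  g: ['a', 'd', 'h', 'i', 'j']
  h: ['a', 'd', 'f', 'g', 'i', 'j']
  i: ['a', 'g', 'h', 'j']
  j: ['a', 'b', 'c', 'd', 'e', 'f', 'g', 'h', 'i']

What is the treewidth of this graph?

A width-4 tree decomposition is:
Bags: B1 = {c, d, e, f, j}  B2 = {a, c, d, f, j}  B3 = {b, d, e, f, j}  B4 = {a, d, f, h, j}  B5 = {a, d, g, h, j}  B6 = {a, g, h, i, j}
Tree: B1–B2, B1–B3, B2–B4, B4–B5, B5–B6
The largest bag has 5 vertices, giving width 4; this decomposition certifies tw(G) ≤ 4. Conversely, {a, d, g, h, j} is a clique of size 5, and the vertices of any clique must share a bag in every tree decomposition; so some bag has ≥ 5 vertices and tw(G) ≥ 4. Combining the bounds, tw(G) = 4.

4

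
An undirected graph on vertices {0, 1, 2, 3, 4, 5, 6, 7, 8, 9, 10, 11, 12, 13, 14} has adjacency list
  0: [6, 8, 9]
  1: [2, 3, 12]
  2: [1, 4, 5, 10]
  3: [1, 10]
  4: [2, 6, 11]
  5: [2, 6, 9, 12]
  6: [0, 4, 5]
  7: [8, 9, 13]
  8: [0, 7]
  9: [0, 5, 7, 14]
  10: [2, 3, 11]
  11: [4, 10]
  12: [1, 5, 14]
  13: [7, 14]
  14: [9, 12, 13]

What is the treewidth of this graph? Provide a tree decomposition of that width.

Treewidth 3.
Bags: B1 = {1, 3, 10, 11}  B2 = {1, 2, 10, 11}  B3 = {1, 2, 4, 11}  B4 = {1, 2, 4, 12}  B5 = {2, 4, 5, 12}  B6 = {4, 5, 6, 12}  B7 = {5, 6, 12, 14}  B8 = {5, 6, 9, 14}  B9 = {0, 6, 9, 14}  B10 = {0, 9, 13, 14}  B11 = {0, 7, 9, 13}  B12 = {0, 7, 8, 13}
Tree: B1–B2, B2–B3, B3–B4, B4–B5, B5–B6, B6–B7, B7–B8, B8–B9, B9–B10, B10–B11, B11–B12

Each bag holds 4 vertices, so the decomposition has width 3, which upper-bounds the treewidth. For the lower bound: the 4 vertex sets {3,10,11}, {1}, {2}, {4,5,6,12} are disjoint, each induces a connected subgraph, and every pair is joined by at least one edge of G. Contracting each set to a single vertex therefore yields K_{4} as a minor, and since treewidth is minor-monotone, tw(G) ≥ tw(K_{4}) = 3. Therefore the treewidth is 3.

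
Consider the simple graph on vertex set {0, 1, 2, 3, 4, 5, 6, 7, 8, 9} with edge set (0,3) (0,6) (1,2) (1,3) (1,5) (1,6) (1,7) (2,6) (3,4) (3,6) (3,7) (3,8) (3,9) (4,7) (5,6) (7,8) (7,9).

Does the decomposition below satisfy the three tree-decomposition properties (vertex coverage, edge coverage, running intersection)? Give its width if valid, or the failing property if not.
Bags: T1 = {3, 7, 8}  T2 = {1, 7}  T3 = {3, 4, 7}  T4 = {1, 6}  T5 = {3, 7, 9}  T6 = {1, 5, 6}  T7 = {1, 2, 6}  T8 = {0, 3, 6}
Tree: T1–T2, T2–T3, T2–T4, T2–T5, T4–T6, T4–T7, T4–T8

No — edge (3,1) lies in no bag.

A tree decomposition must satisfy three properties: every vertex lies in some bag; for every edge, both endpoints lie together in some bag; and for every vertex, the bags containing it form a connected subtree. Here edge (3,1) lies in no bag, so the decomposition is invalid.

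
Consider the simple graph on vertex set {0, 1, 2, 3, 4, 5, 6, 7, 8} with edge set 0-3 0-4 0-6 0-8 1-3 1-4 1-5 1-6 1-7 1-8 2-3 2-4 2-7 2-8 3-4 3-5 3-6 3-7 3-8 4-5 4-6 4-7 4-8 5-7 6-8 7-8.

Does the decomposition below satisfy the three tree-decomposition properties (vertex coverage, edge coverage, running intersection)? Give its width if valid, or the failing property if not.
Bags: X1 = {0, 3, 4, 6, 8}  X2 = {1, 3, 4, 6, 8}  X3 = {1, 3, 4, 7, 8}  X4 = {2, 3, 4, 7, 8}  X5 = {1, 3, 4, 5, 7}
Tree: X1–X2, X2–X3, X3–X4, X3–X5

Yes; width 4.

Checking the three conditions: (i) the bags cover all of {0, 1, 2, 3, 4, 5, 6, 7, 8}; (ii) for each edge, some bag contains both endpoints; (iii) the bags containing any fixed vertex form a subtree. All hold, so the decomposition is valid with width 5 − 1 = 4.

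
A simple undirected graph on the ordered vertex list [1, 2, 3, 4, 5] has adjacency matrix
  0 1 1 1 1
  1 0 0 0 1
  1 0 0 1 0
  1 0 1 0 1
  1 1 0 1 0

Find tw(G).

2

A width-2 tree decomposition is:
Bags: B1 = {1, 2, 5}  B2 = {1, 4, 5}  B3 = {1, 3, 4}
Tree: B1–B2, B2–B3
The largest bag has 3 vertices, giving width 2; this decomposition certifies tw(G) ≤ 2. For the lower bound, the 3 vertices {1, 2, 5} are pairwise adjacent, and any tree decomposition puts a clique entirely inside one bag — forcing width ≥ 2. Therefore the treewidth is 2.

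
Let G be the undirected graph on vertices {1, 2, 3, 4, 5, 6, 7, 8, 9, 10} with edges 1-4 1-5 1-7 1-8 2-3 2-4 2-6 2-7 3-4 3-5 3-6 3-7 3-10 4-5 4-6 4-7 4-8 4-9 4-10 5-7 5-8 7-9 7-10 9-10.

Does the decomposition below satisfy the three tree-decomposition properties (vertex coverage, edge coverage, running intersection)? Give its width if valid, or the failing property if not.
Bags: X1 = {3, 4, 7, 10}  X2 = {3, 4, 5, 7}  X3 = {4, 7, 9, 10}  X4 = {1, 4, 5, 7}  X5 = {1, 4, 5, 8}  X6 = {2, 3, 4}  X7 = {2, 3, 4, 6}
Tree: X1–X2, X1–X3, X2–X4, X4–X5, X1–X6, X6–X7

A tree decomposition must satisfy three properties: every vertex lies in some bag; for every edge, both endpoints lie together in some bag; and for every vertex, the bags containing it form a connected subtree. Here edge (7,2) lies in no bag, so the decomposition is invalid.

No — edge (7,2) lies in no bag.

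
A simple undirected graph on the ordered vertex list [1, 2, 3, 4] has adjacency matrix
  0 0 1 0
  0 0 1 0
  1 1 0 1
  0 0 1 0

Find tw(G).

A width-1 tree decomposition is:
Bags: B1 = {1, 3}  B2 = {2, 3}  B3 = {3, 4}
Tree: B1–B2, B1–B3
The largest bag has 2 vertices, giving width 1; this decomposition certifies tw(G) ≤ 1. Any graph with an edge has treewidth ≥ 1, and G has the edge 3–1. Therefore the treewidth is 1.

1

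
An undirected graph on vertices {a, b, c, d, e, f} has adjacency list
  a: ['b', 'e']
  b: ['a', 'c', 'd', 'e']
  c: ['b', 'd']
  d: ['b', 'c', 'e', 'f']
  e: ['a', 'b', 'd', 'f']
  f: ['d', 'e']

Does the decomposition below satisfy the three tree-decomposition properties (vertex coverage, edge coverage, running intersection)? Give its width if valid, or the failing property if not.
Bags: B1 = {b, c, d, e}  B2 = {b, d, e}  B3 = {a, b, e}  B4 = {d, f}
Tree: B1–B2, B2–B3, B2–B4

A tree decomposition must satisfy three properties: every vertex lies in some bag; for every edge, both endpoints lie together in some bag; and for every vertex, the bags containing it form a connected subtree. Here edge (e,f) lies in no bag, so the decomposition is invalid.

No — edge (e,f) lies in no bag.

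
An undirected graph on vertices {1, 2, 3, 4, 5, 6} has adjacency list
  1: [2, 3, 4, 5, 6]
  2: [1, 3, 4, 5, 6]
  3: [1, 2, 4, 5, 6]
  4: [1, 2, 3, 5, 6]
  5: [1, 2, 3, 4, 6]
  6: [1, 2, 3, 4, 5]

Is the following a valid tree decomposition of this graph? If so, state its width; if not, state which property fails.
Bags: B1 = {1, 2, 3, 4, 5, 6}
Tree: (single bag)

Yes; width 5.

Vertex coverage: the bags together contain {1, 2, 3, 4, 5, 6}, the full vertex set. Edge coverage: each edge of G has both endpoints in at least one bag. Running intersection: for every vertex, the bags containing it form a connected subtree. All three properties hold, so this is a valid tree decomposition of width max|bag| − 1 = 5, and hence tw(G) ≤ 5.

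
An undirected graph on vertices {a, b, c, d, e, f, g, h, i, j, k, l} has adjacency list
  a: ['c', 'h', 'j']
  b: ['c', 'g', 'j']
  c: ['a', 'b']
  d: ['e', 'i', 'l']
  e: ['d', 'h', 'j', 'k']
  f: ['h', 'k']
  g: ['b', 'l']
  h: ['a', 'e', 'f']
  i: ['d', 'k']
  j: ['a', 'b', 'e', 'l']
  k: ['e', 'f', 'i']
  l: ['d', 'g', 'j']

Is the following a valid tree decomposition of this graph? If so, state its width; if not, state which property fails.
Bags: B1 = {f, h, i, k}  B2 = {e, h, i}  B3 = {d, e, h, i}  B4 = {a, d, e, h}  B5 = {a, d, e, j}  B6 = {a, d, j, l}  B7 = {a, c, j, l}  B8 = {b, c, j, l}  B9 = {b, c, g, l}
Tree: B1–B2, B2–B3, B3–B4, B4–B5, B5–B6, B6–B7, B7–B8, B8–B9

No — edge (k,e) lies in no bag.

A tree decomposition must satisfy three properties: every vertex lies in some bag; for every edge, both endpoints lie together in some bag; and for every vertex, the bags containing it form a connected subtree. Here edge (k,e) lies in no bag, so the decomposition is invalid.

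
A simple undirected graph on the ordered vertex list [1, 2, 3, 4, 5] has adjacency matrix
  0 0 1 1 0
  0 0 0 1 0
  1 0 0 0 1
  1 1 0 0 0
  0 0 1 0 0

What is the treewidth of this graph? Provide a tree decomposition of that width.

Treewidth 1.
One optimal decomposition is:
Bags: B1 = {2, 4}  B2 = {1, 4}  B3 = {1, 3}  B4 = {3, 5}
Tree: B1–B2, B2–B3, B3–B4

Every bag has size at most 2, so the width is 2 − 1 = 1 and tw(G) ≤ 1. G has an edge, so its treewidth is at least 1. Combining the bounds, tw(G) = 1.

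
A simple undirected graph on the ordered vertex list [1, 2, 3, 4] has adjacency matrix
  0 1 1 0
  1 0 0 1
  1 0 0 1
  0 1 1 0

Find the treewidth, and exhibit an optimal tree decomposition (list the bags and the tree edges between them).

Treewidth 2.
Bags: B1 = {1, 3, 4}  B2 = {1, 2, 4}
Tree: B1–B2

Every bag has size at most 3, so the width is 3 − 1 = 2 and tw(G) ≤ 2. For the lower bound, G contains the cycle 4–3–1–2–4, so G is not a forest; only forests have treewidth ≤ 1, hence tw(G) ≥ 2. Hence tw(G) = 2 exactly.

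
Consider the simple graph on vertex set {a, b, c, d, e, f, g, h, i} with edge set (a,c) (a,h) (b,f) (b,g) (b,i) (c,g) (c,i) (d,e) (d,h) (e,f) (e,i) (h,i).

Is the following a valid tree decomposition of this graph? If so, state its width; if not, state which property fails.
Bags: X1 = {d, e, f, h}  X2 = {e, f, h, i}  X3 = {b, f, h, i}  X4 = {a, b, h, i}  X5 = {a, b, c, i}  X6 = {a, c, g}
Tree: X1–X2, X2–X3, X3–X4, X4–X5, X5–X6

No — edge (b,g) lies in no bag.

A tree decomposition must satisfy three properties: every vertex lies in some bag; for every edge, both endpoints lie together in some bag; and for every vertex, the bags containing it form a connected subtree. Here edge (b,g) lies in no bag, so the decomposition is invalid.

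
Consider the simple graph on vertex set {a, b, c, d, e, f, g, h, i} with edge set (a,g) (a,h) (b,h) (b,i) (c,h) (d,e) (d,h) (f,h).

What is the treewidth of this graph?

A width-1 tree decomposition is:
Bags: B1 = {f, h}  B2 = {d, h}  B3 = {d, e}  B4 = {b, h}  B5 = {c, h}  B6 = {b, i}  B7 = {a, h}  B8 = {a, g}
Tree: B1–B2, B2–B3, B1–B4, B4–B5, B4–B6, B4–B7, B7–B8
Each bag holds 2 vertices, so the decomposition has width 1, which upper-bounds the treewidth. G has an edge, so its treewidth is at least 1. Therefore the treewidth is 1.

1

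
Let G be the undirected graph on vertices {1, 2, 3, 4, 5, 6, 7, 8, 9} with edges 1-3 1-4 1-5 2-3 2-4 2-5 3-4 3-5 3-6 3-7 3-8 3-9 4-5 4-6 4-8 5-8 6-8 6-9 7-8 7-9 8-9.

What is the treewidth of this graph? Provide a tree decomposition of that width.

Every bag has size at most 4, so the width is 4 − 1 = 3 and tw(G) ≤ 3. On the other hand G contains the 4-clique {3, 6, 8, 9}. A clique must lie in a single bag of any decomposition, so no decomposition can have width below 3. Hence tw(G) = 3 exactly.

Treewidth 3.
Bags: B1 = {3, 4, 6, 8}  B2 = {3, 6, 8, 9}  B3 = {3, 4, 5, 8}  B4 = {3, 7, 8, 9}  B5 = {1, 3, 4, 5}  B6 = {2, 3, 4, 5}
Tree: B1–B2, B1–B3, B2–B4, B3–B5, B5–B6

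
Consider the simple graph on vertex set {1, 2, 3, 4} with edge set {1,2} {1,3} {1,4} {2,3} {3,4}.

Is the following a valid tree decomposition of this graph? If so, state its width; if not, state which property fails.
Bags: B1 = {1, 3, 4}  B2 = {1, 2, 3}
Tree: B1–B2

Vertex coverage: the bags together contain {1, 2, 3, 4}, the full vertex set. Edge coverage: each edge of G has both endpoints in at least one bag. Running intersection: for every vertex, the bags containing it form a connected subtree. All three properties hold, so this is a valid tree decomposition of width max|bag| − 1 = 2, and hence tw(G) ≤ 2.

Yes; width 2.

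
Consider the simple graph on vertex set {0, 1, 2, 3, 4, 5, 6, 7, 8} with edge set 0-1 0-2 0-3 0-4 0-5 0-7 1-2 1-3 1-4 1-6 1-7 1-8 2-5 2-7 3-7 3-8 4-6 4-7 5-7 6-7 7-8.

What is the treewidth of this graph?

3

A width-3 tree decomposition is:
Bags: B1 = {0, 1, 2, 7}  B2 = {0, 2, 5, 7}  B3 = {0, 1, 3, 7}  B4 = {0, 1, 4, 7}  B5 = {1, 3, 7, 8}  B6 = {1, 4, 6, 7}
Tree: B1–B2, B1–B3, B1–B4, B3–B5, B4–B6
The largest bag has 4 vertices, giving width 3; this decomposition certifies tw(G) ≤ 3. For the lower bound, the 4 vertices {0, 1, 2, 7} are pairwise adjacent, and any tree decomposition puts a clique entirely inside one bag — forcing width ≥ 3. Hence tw(G) = 3 exactly.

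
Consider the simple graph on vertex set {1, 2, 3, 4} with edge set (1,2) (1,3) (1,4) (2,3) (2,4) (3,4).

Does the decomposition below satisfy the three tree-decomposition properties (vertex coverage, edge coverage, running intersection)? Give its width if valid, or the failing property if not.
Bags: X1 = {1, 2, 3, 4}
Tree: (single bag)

Checking the three conditions: (i) the bags cover all of {1, 2, 3, 4}; (ii) for each edge, some bag contains both endpoints; (iii) the bags containing any fixed vertex form a subtree. All hold, so the decomposition is valid with width 4 − 1 = 3.

Yes; width 3.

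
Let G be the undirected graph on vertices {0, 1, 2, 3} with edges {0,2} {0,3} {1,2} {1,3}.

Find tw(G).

A width-2 tree decomposition is:
Bags: B1 = {1, 2, 3}  B2 = {0, 2, 3}
Tree: B1–B2
Each bag holds 3 vertices, so the decomposition has width 2, which upper-bounds the treewidth. The edges 2–1–3–0–2 form a cycle, so G is not a tree and its treewidth is at least 2. Hence tw(G) = 2 exactly.

2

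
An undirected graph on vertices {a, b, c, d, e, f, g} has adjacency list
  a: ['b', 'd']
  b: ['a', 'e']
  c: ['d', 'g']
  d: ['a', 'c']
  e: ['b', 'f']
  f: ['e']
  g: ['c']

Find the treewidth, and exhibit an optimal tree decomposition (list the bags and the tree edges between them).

Each bag holds 2 vertices, so the decomposition has width 1, which upper-bounds the treewidth. G has an edge, so its treewidth is at least 1. Hence tw(G) = 1 exactly.

Treewidth 1.
Bags: B1 = {e, f}  B2 = {b, e}  B3 = {a, b}  B4 = {a, d}  B5 = {c, d}  B6 = {c, g}
Tree: B1–B2, B2–B3, B3–B4, B4–B5, B5–B6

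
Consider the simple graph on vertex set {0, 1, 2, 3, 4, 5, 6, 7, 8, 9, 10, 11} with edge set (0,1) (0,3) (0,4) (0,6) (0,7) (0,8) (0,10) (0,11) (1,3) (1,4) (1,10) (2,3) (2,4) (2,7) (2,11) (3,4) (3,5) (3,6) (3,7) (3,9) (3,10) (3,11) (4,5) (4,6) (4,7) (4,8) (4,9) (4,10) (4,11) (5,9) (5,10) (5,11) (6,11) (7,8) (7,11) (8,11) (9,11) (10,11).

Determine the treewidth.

A width-4 tree decomposition is:
Bags: B1 = {0, 3, 4, 10, 11}  B2 = {0, 3, 4, 7, 11}  B3 = {0, 1, 3, 4, 10}  B4 = {3, 4, 5, 10, 11}  B5 = {0, 4, 7, 8, 11}  B6 = {3, 4, 5, 9, 11}  B7 = {2, 3, 4, 7, 11}  B8 = {0, 3, 4, 6, 11}
Tree: B1–B2, B1–B3, B1–B4, B2–B5, B4–B6, B2–B7, B1–B8
Every bag has size at most 5, so the width is 5 − 1 = 4 and tw(G) ≤ 4. For the lower bound, the 5 vertices {0, 4, 7, 8, 11} are pairwise adjacent, and any tree decomposition puts a clique entirely inside one bag — forcing width ≥ 4. Hence tw(G) = 4 exactly.

4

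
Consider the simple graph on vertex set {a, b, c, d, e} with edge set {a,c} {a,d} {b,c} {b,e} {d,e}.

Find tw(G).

2

A width-2 tree decomposition is:
Bags: B1 = {a, c, d}  B2 = {b, c, d}  B3 = {b, d, e}
Tree: B1–B2, B2–B3
Each bag holds 3 vertices, so the decomposition has width 2, which upper-bounds the treewidth. Since d–a–c–b–e–d is a cycle in G, G is not acyclic. Forests are exactly the graphs of treewidth ≤ 1, so tw(G) ≥ 2. Therefore the treewidth is 2.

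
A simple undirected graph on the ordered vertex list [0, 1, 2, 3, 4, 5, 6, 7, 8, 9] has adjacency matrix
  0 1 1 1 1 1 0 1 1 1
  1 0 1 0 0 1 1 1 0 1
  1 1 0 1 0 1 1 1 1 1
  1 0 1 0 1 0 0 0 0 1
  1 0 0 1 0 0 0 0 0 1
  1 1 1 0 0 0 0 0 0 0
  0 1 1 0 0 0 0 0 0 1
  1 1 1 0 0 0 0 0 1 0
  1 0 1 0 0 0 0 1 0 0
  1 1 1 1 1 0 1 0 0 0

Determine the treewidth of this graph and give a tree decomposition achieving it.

The largest bag has 4 vertices, giving width 3; this decomposition certifies tw(G) ≤ 3. Conversely, {0, 2, 7, 8} is a clique of size 4, and the vertices of any clique must share a bag in every tree decomposition; so some bag has ≥ 4 vertices and tw(G) ≥ 3. Hence tw(G) = 3 exactly.

Treewidth 3.
Bags: B1 = {0, 1, 2, 9}  B2 = {0, 2, 3, 9}  B3 = {0, 3, 4, 9}  B4 = {1, 2, 6, 9}  B5 = {0, 1, 2, 5}  B6 = {0, 1, 2, 7}  B7 = {0, 2, 7, 8}
Tree: B1–B2, B2–B3, B1–B4, B1–B5, B1–B6, B6–B7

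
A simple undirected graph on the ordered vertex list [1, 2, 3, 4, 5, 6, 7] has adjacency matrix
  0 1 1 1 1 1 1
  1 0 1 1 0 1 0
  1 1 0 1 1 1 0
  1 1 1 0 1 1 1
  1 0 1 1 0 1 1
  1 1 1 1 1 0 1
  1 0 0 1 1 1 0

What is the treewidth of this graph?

A width-4 tree decomposition is:
Bags: B1 = {1, 3, 4, 5, 6}  B2 = {1, 4, 5, 6, 7}  B3 = {1, 2, 3, 4, 6}
Tree: B1–B2, B1–B3
Every bag has size at most 5, so the width is 5 − 1 = 4 and tw(G) ≤ 4. Conversely, {1, 2, 3, 4, 6} is a clique of size 5, and the vertices of any clique must share a bag in every tree decomposition; so some bag has ≥ 5 vertices and tw(G) ≥ 4. The upper and lower bounds meet at 4, so that is the treewidth.

4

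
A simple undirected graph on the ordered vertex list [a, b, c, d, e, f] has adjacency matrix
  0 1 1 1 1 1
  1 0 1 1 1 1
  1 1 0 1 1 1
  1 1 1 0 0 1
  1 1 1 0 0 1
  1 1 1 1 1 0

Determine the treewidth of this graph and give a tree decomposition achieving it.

Treewidth 4.
One optimal decomposition is:
Bags: B1 = {a, b, c, d, f}  B2 = {a, b, c, e, f}
Tree: B1–B2

The largest bag has 5 vertices, giving width 4; this decomposition certifies tw(G) ≤ 4. For the lower bound, the 5 vertices {a, b, c, d, f} are pairwise adjacent, and any tree decomposition puts a clique entirely inside one bag — forcing width ≥ 4. Combining the bounds, tw(G) = 4.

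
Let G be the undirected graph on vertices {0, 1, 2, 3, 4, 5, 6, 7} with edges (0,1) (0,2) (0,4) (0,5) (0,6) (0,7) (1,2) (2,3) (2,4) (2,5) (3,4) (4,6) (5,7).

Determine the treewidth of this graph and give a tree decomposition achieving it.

Treewidth 2.
Bags: B1 = {0, 2, 4}  B2 = {2, 3, 4}  B3 = {0, 1, 2}  B4 = {0, 4, 6}  B5 = {0, 2, 5}  B6 = {0, 5, 7}
Tree: B1–B2, B1–B3, B1–B4, B1–B5, B5–B6

Every bag has size at most 3, so the width is 3 − 1 = 2 and tw(G) ≤ 2. Conversely, {0, 1, 2} is a clique of size 3, and the vertices of any clique must share a bag in every tree decomposition; so some bag has ≥ 3 vertices and tw(G) ≥ 2. The upper and lower bounds meet at 2, so that is the treewidth.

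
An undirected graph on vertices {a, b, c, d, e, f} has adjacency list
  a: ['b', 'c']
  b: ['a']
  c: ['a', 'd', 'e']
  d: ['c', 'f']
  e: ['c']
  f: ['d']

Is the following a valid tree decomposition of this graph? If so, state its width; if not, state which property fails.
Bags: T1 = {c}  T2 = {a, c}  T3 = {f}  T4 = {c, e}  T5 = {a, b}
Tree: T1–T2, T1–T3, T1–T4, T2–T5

A tree decomposition must satisfy three properties: every vertex lies in some bag; for every edge, both endpoints lie together in some bag; and for every vertex, the bags containing it form a connected subtree. Here vertex d appears in no bag, so the decomposition is invalid.

No — vertex d appears in no bag.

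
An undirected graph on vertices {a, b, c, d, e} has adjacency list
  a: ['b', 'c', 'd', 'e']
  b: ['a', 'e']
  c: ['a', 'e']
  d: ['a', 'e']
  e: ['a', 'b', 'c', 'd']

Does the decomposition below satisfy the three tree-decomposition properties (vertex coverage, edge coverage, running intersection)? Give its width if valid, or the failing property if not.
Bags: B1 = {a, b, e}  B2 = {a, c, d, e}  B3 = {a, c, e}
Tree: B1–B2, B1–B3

No — bags containing vertex c are not connected in the tree.

A tree decomposition must satisfy three properties: every vertex lies in some bag; for every edge, both endpoints lie together in some bag; and for every vertex, the bags containing it form a connected subtree. Here bags containing vertex c are not connected in the tree, so the decomposition is invalid.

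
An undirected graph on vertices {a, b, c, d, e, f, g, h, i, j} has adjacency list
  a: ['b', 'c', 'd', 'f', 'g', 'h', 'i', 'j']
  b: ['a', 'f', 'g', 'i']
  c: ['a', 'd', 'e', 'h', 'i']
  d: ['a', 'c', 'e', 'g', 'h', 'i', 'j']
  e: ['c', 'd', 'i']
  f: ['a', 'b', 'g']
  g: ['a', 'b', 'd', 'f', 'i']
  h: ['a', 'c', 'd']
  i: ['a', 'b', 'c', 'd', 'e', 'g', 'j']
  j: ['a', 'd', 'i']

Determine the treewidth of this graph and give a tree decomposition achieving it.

Treewidth 3.
One such decomposition:
Bags: B1 = {a, d, g, i}  B2 = {a, d, i, j}  B3 = {a, c, d, i}  B4 = {a, b, g, i}  B5 = {a, b, f, g}  B6 = {c, d, e, i}  B7 = {a, c, d, h}
Tree: B1–B2, B2–B3, B1–B4, B4–B5, B3–B6, B3–B7

Each bag holds 4 vertices, so the decomposition has width 3, which upper-bounds the treewidth. On the other hand G contains the 4-clique {c, d, e, i}. A clique must lie in a single bag of any decomposition, so no decomposition can have width below 3. Hence tw(G) = 3 exactly.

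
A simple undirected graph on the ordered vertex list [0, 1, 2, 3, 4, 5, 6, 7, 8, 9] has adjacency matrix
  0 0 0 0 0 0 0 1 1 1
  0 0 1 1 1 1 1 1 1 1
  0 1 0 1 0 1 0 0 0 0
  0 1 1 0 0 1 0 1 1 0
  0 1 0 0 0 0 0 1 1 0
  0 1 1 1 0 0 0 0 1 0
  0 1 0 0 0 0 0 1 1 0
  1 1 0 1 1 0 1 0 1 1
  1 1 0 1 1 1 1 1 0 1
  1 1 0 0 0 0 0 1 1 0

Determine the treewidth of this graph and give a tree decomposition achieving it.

Each bag holds 4 vertices, so the decomposition has width 3, which upper-bounds the treewidth. On the other hand G contains the 4-clique {0, 7, 8, 9}. A clique must lie in a single bag of any decomposition, so no decomposition can have width below 3. The upper and lower bounds meet at 3, so that is the treewidth.

Treewidth 3.
One optimal decomposition is:
Bags: B1 = {1, 3, 7, 8}  B2 = {1, 6, 7, 8}  B3 = {1, 3, 5, 8}  B4 = {1, 2, 3, 5}  B5 = {1, 7, 8, 9}  B6 = {1, 4, 7, 8}  B7 = {0, 7, 8, 9}
Tree: B1–B2, B1–B3, B3–B4, B2–B5, B1–B6, B5–B7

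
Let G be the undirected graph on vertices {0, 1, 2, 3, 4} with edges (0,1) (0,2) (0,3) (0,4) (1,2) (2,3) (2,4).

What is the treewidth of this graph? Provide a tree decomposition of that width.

Every bag has size at most 3, so the width is 3 − 1 = 2 and tw(G) ≤ 2. Conversely, {0, 1, 2} is a clique of size 3, and the vertices of any clique must share a bag in every tree decomposition; so some bag has ≥ 3 vertices and tw(G) ≥ 2. The upper and lower bounds meet at 2, so that is the treewidth.

Treewidth 2.
Bags: B1 = {0, 1, 2}  B2 = {0, 2, 4}  B3 = {0, 2, 3}
Tree: B1–B2, B2–B3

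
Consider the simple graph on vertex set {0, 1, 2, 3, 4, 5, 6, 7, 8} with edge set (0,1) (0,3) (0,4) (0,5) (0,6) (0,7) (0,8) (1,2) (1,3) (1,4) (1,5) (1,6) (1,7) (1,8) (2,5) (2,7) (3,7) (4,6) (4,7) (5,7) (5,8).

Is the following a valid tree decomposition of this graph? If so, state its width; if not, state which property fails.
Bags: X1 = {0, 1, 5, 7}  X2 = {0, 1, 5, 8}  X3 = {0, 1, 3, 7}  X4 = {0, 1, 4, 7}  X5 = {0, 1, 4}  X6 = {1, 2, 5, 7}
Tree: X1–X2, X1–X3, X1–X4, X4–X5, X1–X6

No — vertex 6 appears in no bag.

A tree decomposition must satisfy three properties: every vertex lies in some bag; for every edge, both endpoints lie together in some bag; and for every vertex, the bags containing it form a connected subtree. Here vertex 6 appears in no bag, so the decomposition is invalid.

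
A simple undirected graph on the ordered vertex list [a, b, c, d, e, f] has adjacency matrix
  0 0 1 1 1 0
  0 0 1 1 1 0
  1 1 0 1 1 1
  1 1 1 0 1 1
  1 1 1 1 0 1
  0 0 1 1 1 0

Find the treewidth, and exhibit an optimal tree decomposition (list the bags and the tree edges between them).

Each bag holds 4 vertices, so the decomposition has width 3, which upper-bounds the treewidth. For the lower bound, the 4 vertices {a, c, d, e} are pairwise adjacent, and any tree decomposition puts a clique entirely inside one bag — forcing width ≥ 3. Hence tw(G) = 3 exactly.

Treewidth 3.
Bags: B1 = {c, d, e, f}  B2 = {a, c, d, e}  B3 = {b, c, d, e}
Tree: B1–B2, B2–B3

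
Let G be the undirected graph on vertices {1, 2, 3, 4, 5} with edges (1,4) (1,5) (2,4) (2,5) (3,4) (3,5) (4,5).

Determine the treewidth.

A width-2 tree decomposition is:
Bags: B1 = {2, 4, 5}  B2 = {3, 4, 5}  B3 = {1, 4, 5}
Tree: B1–B2, B1–B3
Every bag has size at most 3, so the width is 3 − 1 = 2 and tw(G) ≤ 2. On the other hand G contains the 3-clique {1, 4, 5}. A clique must lie in a single bag of any decomposition, so no decomposition can have width below 2. Hence tw(G) = 2 exactly.

2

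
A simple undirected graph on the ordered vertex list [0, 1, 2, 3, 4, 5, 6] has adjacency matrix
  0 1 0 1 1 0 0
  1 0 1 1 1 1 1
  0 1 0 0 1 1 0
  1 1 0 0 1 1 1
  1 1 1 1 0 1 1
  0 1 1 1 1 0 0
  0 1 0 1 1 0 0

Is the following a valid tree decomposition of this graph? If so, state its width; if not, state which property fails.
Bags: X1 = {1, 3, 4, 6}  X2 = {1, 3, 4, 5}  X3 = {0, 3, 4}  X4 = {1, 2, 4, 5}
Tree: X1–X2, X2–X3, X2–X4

A tree decomposition must satisfy three properties: every vertex lies in some bag; for every edge, both endpoints lie together in some bag; and for every vertex, the bags containing it form a connected subtree. Here edge (1,0) lies in no bag, so the decomposition is invalid.

No — edge (1,0) lies in no bag.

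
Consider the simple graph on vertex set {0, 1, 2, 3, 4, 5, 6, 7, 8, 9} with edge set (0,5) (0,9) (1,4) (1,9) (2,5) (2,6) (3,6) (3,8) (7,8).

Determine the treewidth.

1

A width-1 tree decomposition is:
Bags: B1 = {7, 8}  B2 = {3, 8}  B3 = {3, 6}  B4 = {2, 6}  B5 = {2, 5}  B6 = {0, 5}  B7 = {0, 9}  B8 = {1, 9}  B9 = {1, 4}
Tree: B1–B2, B2–B3, B3–B4, B4–B5, B5–B6, B6–B7, B7–B8, B8–B9
The largest bag has 2 vertices, giving width 1; this decomposition certifies tw(G) ≤ 1. Since G has at least one edge (e.g. 7–8), it is not an edgeless graph, so tw(G) ≥ 1. The upper and lower bounds meet at 1, so that is the treewidth.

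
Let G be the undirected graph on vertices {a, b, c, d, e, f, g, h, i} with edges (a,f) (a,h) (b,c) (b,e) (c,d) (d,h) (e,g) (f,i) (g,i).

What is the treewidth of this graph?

A width-2 tree decomposition is:
Bags: B1 = {b, c, e}  B2 = {c, d, e}  B3 = {d, e, h}  B4 = {a, e, h}  B5 = {a, e, f}  B6 = {e, f, i}  B7 = {e, g, i}
Tree: B1–B2, B2–B3, B3–B4, B4–B5, B5–B6, B6–B7
Each bag holds 3 vertices, so the decomposition has width 2, which upper-bounds the treewidth. The edges e–b–c–d–h–a–f–i–g–e form a cycle, so G is not a tree and its treewidth is at least 2. Combining the bounds, tw(G) = 2.

2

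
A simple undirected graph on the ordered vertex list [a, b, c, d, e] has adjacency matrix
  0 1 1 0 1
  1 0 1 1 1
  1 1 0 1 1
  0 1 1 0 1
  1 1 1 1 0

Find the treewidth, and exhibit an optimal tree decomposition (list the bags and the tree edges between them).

Treewidth 3.
One optimal decomposition is:
Bags: B1 = {a, b, c, e}  B2 = {b, c, d, e}
Tree: B1–B2

Each bag holds 4 vertices, so the decomposition has width 3, which upper-bounds the treewidth. For the lower bound, the 4 vertices {b, c, d, e} are pairwise adjacent, and any tree decomposition puts a clique entirely inside one bag — forcing width ≥ 3. Combining the bounds, tw(G) = 3.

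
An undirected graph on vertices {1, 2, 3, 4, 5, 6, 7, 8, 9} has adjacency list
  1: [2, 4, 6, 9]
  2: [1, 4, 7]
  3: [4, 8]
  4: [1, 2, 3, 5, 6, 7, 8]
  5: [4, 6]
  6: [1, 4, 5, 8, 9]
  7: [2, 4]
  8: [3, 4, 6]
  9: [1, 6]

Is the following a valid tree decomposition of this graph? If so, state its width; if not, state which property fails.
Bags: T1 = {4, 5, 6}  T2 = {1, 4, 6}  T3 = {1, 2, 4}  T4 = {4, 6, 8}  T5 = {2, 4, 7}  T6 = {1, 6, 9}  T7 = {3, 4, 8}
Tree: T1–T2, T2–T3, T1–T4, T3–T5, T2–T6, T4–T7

Yes; width 2.

Vertex coverage: the bags together contain {1, 2, 3, 4, 5, 6, 7, 8, 9}, the full vertex set. Edge coverage: each edge of G has both endpoints in at least one bag. Running intersection: for every vertex, the bags containing it form a connected subtree. All three properties hold, so this is a valid tree decomposition of width max|bag| − 1 = 2, and hence tw(G) ≤ 2.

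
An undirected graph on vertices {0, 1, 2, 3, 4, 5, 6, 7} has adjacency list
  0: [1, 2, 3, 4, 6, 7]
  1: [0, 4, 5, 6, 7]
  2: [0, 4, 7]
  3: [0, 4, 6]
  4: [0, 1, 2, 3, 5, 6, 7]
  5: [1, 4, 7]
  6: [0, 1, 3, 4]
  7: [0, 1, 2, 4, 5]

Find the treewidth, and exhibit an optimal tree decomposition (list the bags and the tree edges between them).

Treewidth 3.
One optimal decomposition is:
Bags: B1 = {0, 1, 4, 6}  B2 = {0, 3, 4, 6}  B3 = {0, 1, 4, 7}  B4 = {1, 4, 5, 7}  B5 = {0, 2, 4, 7}
Tree: B1–B2, B1–B3, B3–B4, B3–B5

Every bag has size at most 4, so the width is 4 − 1 = 3 and tw(G) ≤ 3. Conversely, {0, 1, 4, 6} is a clique of size 4, and the vertices of any clique must share a bag in every tree decomposition; so some bag has ≥ 4 vertices and tw(G) ≥ 3. Combining the bounds, tw(G) = 3.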